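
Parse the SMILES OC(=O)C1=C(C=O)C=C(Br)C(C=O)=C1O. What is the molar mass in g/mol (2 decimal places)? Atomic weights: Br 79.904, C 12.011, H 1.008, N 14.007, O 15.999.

First, the molecular formula is C9H5BrO5 (counting implicit H from valence).
  Br: 1 × 79.904 = 79.904
  C: 9 × 12.011 = 108.099
  H: 5 × 1.008 = 5.040
  O: 5 × 15.999 = 79.995
Sum: 1×79.904 + 9×12.011 + 5×1.008 + 5×15.999 = 273.038 → 273.04 g/mol.

273.04 g/mol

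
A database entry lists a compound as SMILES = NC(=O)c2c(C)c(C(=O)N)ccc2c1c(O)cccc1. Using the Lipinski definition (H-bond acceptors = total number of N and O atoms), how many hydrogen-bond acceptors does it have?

5

N atoms: 2; O atoms: 3.
Lipinski HBA = 2 + 3 = 5.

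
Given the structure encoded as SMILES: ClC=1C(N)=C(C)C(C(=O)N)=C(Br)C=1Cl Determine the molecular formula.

Walk through each heavy atom and fill implicit hydrogens from standard valence (C 4, N 3, O 2, S 2, halogen 1):
  atom 1: Cl (halogen, monovalent) → 0 H
  atom 2: C, bond orders sum to 4 (valence 4) → 0 H
  atom 3: C, bond orders sum to 4 (valence 4) → 0 H
  atom 4: N, bond orders sum to 1 (valence 3) → 2 H
  atom 5: C, bond orders sum to 4 (valence 4) → 0 H
  atom 6: C, bond orders sum to 1 (valence 4) → 3 H
  atom 7: C, bond orders sum to 4 (valence 4) → 0 H
  atom 8: C, bond orders sum to 4 (valence 4) → 0 H
  atom 9: O, bond orders sum to 2 (valence 2) → 0 H
  atom 10: N, bond orders sum to 1 (valence 3) → 2 H
  atom 11: C, bond orders sum to 4 (valence 4) → 0 H
  atom 12: Br (halogen, monovalent) → 0 H
  atom 13: C, bond orders sum to 4 (valence 4) → 0 H
  atom 14: Cl (halogen, monovalent) → 0 H
Totals → C:8, H:7, Br:1, Cl:2, N:2, O:1.

C8H7BrCl2N2O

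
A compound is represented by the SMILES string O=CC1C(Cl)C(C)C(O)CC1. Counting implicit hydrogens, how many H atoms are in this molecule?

Walk through each heavy atom and fill implicit hydrogens from standard valence (C 4, N 3, O 2, S 2, halogen 1):
  atom 1: O, bond orders sum to 2 (valence 2) → 0 H
  atom 2: C, bond orders sum to 3 (valence 4) → 1 H
  atom 3: C, bond orders sum to 3 (valence 4) → 1 H
  atom 4: C, bond orders sum to 3 (valence 4) → 1 H
  atom 5: Cl (halogen, monovalent) → 0 H
  atom 6: C, bond orders sum to 3 (valence 4) → 1 H
  atom 7: C, bond orders sum to 1 (valence 4) → 3 H
  atom 8: C, bond orders sum to 3 (valence 4) → 1 H
  atom 9: O, bond orders sum to 1 (valence 2) → 1 H
  atom 10: C, bond orders sum to 2 (valence 4) → 2 H
  atom 11: C, bond orders sum to 2 (valence 4) → 2 H
Total hydrogens: 13.

13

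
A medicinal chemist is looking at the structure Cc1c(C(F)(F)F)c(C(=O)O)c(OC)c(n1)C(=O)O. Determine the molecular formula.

Walk through each heavy atom and fill implicit hydrogens from standard valence (C 4, N 3, O 2, S 2, halogen 1); for lowercase aromatic atoms, an aromatic c carries 1 H when it has two neighbours and 0 H with three, and aromatic n carries 0 H:
  atom 1: C, bond orders sum to 1 (valence 4) → 3 H
  atom 2: aromatic c, 3 neighbours → 0 H
  atom 3: aromatic c, 3 neighbours → 0 H
  atom 4: C, bond orders sum to 4 (valence 4) → 0 H
  atom 5: F (halogen, monovalent) → 0 H
  atom 6: F (halogen, monovalent) → 0 H
  atom 7: F (halogen, monovalent) → 0 H
  atom 8: aromatic c, 3 neighbours → 0 H
  atom 9: C, bond orders sum to 4 (valence 4) → 0 H
  atom 10: O, bond orders sum to 2 (valence 2) → 0 H
  atom 11: O, bond orders sum to 1 (valence 2) → 1 H
  atom 12: aromatic c, 3 neighbours → 0 H
  atom 13: O, bond orders sum to 2 (valence 2) → 0 H
  atom 14: C, bond orders sum to 1 (valence 4) → 3 H
  atom 15: aromatic c, 3 neighbours → 0 H
  atom 16: aromatic n, 2 neighbours → 0 H
  atom 17: C, bond orders sum to 4 (valence 4) → 0 H
  atom 18: O, bond orders sum to 2 (valence 2) → 0 H
  atom 19: O, bond orders sum to 1 (valence 2) → 1 H
Totals → C:10, H:8, F:3, N:1, O:5.

C10H8F3NO5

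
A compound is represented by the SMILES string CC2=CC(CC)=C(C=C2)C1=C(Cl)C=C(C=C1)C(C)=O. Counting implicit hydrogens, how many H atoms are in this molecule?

Walk through each heavy atom and fill implicit hydrogens from standard valence (C 4, N 3, O 2, S 2, halogen 1):
  atom 1: C, bond orders sum to 1 (valence 4) → 3 H
  atom 2: C, bond orders sum to 4 (valence 4) → 0 H
  atom 3: C, bond orders sum to 3 (valence 4) → 1 H
  atom 4: C, bond orders sum to 4 (valence 4) → 0 H
  atom 5: C, bond orders sum to 2 (valence 4) → 2 H
  atom 6: C, bond orders sum to 1 (valence 4) → 3 H
  atom 7: C, bond orders sum to 4 (valence 4) → 0 H
  atom 8: C, bond orders sum to 3 (valence 4) → 1 H
  atom 9: C, bond orders sum to 3 (valence 4) → 1 H
  atom 10: C, bond orders sum to 4 (valence 4) → 0 H
  atom 11: C, bond orders sum to 4 (valence 4) → 0 H
  atom 12: Cl (halogen, monovalent) → 0 H
  atom 13: C, bond orders sum to 3 (valence 4) → 1 H
  atom 14: C, bond orders sum to 4 (valence 4) → 0 H
  atom 15: C, bond orders sum to 3 (valence 4) → 1 H
  atom 16: C, bond orders sum to 3 (valence 4) → 1 H
  atom 17: C, bond orders sum to 4 (valence 4) → 0 H
  atom 18: C, bond orders sum to 1 (valence 4) → 3 H
  atom 19: O, bond orders sum to 2 (valence 2) → 0 H
Total hydrogens: 17.

17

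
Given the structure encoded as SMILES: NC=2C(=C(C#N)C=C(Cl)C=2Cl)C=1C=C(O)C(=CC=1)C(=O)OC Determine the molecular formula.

Walk through each heavy atom and fill implicit hydrogens from standard valence (C 4, N 3, O 2, S 2, halogen 1):
  atom 1: N, bond orders sum to 1 (valence 3) → 2 H
  atom 2: C, bond orders sum to 4 (valence 4) → 0 H
  atom 3: C, bond orders sum to 4 (valence 4) → 0 H
  atom 4: C, bond orders sum to 4 (valence 4) → 0 H
  atom 5: C, bond orders sum to 4 (valence 4) → 0 H
  atom 6: N, bond orders sum to 3 (valence 3) → 0 H
  atom 7: C, bond orders sum to 3 (valence 4) → 1 H
  atom 8: C, bond orders sum to 4 (valence 4) → 0 H
  atom 9: Cl (halogen, monovalent) → 0 H
  atom 10: C, bond orders sum to 4 (valence 4) → 0 H
  atom 11: Cl (halogen, monovalent) → 0 H
  atom 12: C, bond orders sum to 4 (valence 4) → 0 H
  atom 13: C, bond orders sum to 3 (valence 4) → 1 H
  atom 14: C, bond orders sum to 4 (valence 4) → 0 H
  atom 15: O, bond orders sum to 1 (valence 2) → 1 H
  atom 16: C, bond orders sum to 4 (valence 4) → 0 H
  atom 17: C, bond orders sum to 3 (valence 4) → 1 H
  atom 18: C, bond orders sum to 3 (valence 4) → 1 H
  atom 19: C, bond orders sum to 4 (valence 4) → 0 H
  atom 20: O, bond orders sum to 2 (valence 2) → 0 H
  atom 21: O, bond orders sum to 2 (valence 2) → 0 H
  atom 22: C, bond orders sum to 1 (valence 4) → 3 H
Totals → C:15, H:10, Cl:2, N:2, O:3.
In Hill order: C15H10Cl2N2O3.

C15H10Cl2N2O3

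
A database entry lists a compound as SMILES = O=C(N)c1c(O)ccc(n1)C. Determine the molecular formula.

C7H8N2O2

Walk through each heavy atom and fill implicit hydrogens from standard valence (C 4, N 3, O 2, S 2, halogen 1); for lowercase aromatic atoms, an aromatic c carries 1 H when it has two neighbours and 0 H with three, and aromatic n carries 0 H:
  atom 1: O, bond orders sum to 2 (valence 2) → 0 H
  atom 2: C, bond orders sum to 4 (valence 4) → 0 H
  atom 3: N, bond orders sum to 1 (valence 3) → 2 H
  atom 4: aromatic c, 3 neighbours → 0 H
  atom 5: aromatic c, 3 neighbours → 0 H
  atom 6: O, bond orders sum to 1 (valence 2) → 1 H
  atom 7: aromatic c, 2 neighbours → 1 H
  atom 8: aromatic c, 2 neighbours → 1 H
  atom 9: aromatic c, 3 neighbours → 0 H
  atom 10: aromatic n, 2 neighbours → 0 H
  atom 11: C, bond orders sum to 1 (valence 4) → 3 H
Totals → C:7, H:8, N:2, O:2.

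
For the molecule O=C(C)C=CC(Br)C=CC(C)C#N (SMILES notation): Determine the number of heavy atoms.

Every atom symbol written in the SMILES (organic subset) is one heavy atom; implicit H are not written.
Heavy atoms by element → Br:1, C:10, N:1, O:1.
Total: 13.

13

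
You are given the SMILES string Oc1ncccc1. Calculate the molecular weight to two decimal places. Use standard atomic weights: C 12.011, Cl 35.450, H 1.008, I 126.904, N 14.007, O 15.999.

First, the molecular formula is C5H5NO (counting implicit H from valence).
  C: 5 × 12.011 = 60.055
  H: 5 × 1.008 = 5.040
  N: 1 × 14.007 = 14.007
  O: 1 × 15.999 = 15.999
Sum: 5×12.011 + 5×1.008 + 1×14.007 + 1×15.999 = 95.101 → 95.10 g/mol.

95.10 g/mol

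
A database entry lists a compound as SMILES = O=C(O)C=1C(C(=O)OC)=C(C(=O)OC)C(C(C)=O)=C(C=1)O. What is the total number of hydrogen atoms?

Walk through each heavy atom and fill implicit hydrogens from standard valence (C 4, N 3, O 2, S 2, halogen 1):
  atom 1: O, bond orders sum to 2 (valence 2) → 0 H
  atom 2: C, bond orders sum to 4 (valence 4) → 0 H
  atom 3: O, bond orders sum to 1 (valence 2) → 1 H
  atom 4: C, bond orders sum to 4 (valence 4) → 0 H
  atom 5: C, bond orders sum to 4 (valence 4) → 0 H
  atom 6: C, bond orders sum to 4 (valence 4) → 0 H
  atom 7: O, bond orders sum to 2 (valence 2) → 0 H
  atom 8: O, bond orders sum to 2 (valence 2) → 0 H
  atom 9: C, bond orders sum to 1 (valence 4) → 3 H
  atom 10: C, bond orders sum to 4 (valence 4) → 0 H
  atom 11: C, bond orders sum to 4 (valence 4) → 0 H
  atom 12: O, bond orders sum to 2 (valence 2) → 0 H
  atom 13: O, bond orders sum to 2 (valence 2) → 0 H
  atom 14: C, bond orders sum to 1 (valence 4) → 3 H
  atom 15: C, bond orders sum to 4 (valence 4) → 0 H
  atom 16: C, bond orders sum to 4 (valence 4) → 0 H
  atom 17: C, bond orders sum to 1 (valence 4) → 3 H
  atom 18: O, bond orders sum to 2 (valence 2) → 0 H
  atom 19: C, bond orders sum to 4 (valence 4) → 0 H
  atom 20: C, bond orders sum to 3 (valence 4) → 1 H
  atom 21: O, bond orders sum to 1 (valence 2) → 1 H
Total hydrogens: 12.

12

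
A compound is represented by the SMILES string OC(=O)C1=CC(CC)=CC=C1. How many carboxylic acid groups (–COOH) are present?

1

The carboxylic acid motif appears at heavy-atom position 2 in the SMILES.
Carboxylic acid count: 1.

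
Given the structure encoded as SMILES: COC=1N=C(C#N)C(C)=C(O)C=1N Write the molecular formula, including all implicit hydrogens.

C8H9N3O2

Walk through each heavy atom and fill implicit hydrogens from standard valence (C 4, N 3, O 2, S 2, halogen 1):
  atom 1: C, bond orders sum to 1 (valence 4) → 3 H
  atom 2: O, bond orders sum to 2 (valence 2) → 0 H
  atom 3: C, bond orders sum to 4 (valence 4) → 0 H
  atom 4: N, bond orders sum to 3 (valence 3) → 0 H
  atom 5: C, bond orders sum to 4 (valence 4) → 0 H
  atom 6: C, bond orders sum to 4 (valence 4) → 0 H
  atom 7: N, bond orders sum to 3 (valence 3) → 0 H
  atom 8: C, bond orders sum to 4 (valence 4) → 0 H
  atom 9: C, bond orders sum to 1 (valence 4) → 3 H
  atom 10: C, bond orders sum to 4 (valence 4) → 0 H
  atom 11: O, bond orders sum to 1 (valence 2) → 1 H
  atom 12: C, bond orders sum to 4 (valence 4) → 0 H
  atom 13: N, bond orders sum to 1 (valence 3) → 2 H
Totals → C:8, H:9, N:3, O:2.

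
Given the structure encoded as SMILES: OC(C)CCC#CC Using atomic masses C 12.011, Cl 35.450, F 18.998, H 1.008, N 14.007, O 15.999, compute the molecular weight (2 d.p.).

First, the molecular formula is C7H12O (counting implicit H from valence).
  C: 7 × 12.011 = 84.077
  H: 12 × 1.008 = 12.096
  O: 1 × 15.999 = 15.999
Sum: 7×12.011 + 12×1.008 + 1×15.999 = 112.172 → 112.17 g/mol.

112.17 g/mol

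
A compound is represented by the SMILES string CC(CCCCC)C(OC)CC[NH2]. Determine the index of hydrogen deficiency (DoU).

Molecular formula: C11H25NO.
DoU = (2C + 2 + N − H − X) / 2, where X is the halogen count and O/S are ignored.
    = (2·11 + 2 + 1 − 25 − 0) / 2 = 0 / 2 = 0.

0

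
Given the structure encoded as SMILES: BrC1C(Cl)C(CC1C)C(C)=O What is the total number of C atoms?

Count every carbon token in the SMILES (each C, including those in ring-closure positions and inside branches).
Carbon count: 8.

8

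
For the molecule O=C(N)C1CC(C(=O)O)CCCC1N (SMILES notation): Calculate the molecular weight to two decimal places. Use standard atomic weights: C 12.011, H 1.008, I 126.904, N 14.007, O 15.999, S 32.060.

First, the molecular formula is C9H16N2O3 (counting implicit H from valence).
  C: 9 × 12.011 = 108.099
  H: 16 × 1.008 = 16.128
  N: 2 × 14.007 = 28.014
  O: 3 × 15.999 = 47.997
Sum: 9×12.011 + 16×1.008 + 2×14.007 + 3×15.999 = 200.238 → 200.24 g/mol.

200.24 g/mol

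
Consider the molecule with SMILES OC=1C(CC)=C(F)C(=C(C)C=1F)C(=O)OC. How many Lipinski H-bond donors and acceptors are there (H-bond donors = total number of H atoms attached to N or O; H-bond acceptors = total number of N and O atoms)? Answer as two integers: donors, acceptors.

1, 3

Donors: find every N or O and count the H atoms it carries.
  atom 1 (O): bond orders sum to 1 → 1 H
  atom 14 (O): bond orders sum to 2 → 0 H
  atom 15 (O): bond orders sum to 2 → 0 H
Lipinski HBD = 1.
Acceptors: N atoms = 0, O atoms = 3 → HBA = 3.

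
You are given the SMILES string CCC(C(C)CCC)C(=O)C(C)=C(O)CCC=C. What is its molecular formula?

C16H28O2

Walk through each heavy atom and fill implicit hydrogens from standard valence (C 4, N 3, O 2, S 2, halogen 1):
  atom 1: C, bond orders sum to 1 (valence 4) → 3 H
  atom 2: C, bond orders sum to 2 (valence 4) → 2 H
  atom 3: C, bond orders sum to 3 (valence 4) → 1 H
  atom 4: C, bond orders sum to 3 (valence 4) → 1 H
  atom 5: C, bond orders sum to 1 (valence 4) → 3 H
  atom 6: C, bond orders sum to 2 (valence 4) → 2 H
  atom 7: C, bond orders sum to 2 (valence 4) → 2 H
  atom 8: C, bond orders sum to 1 (valence 4) → 3 H
  atom 9: C, bond orders sum to 4 (valence 4) → 0 H
  atom 10: O, bond orders sum to 2 (valence 2) → 0 H
  atom 11: C, bond orders sum to 4 (valence 4) → 0 H
  atom 12: C, bond orders sum to 1 (valence 4) → 3 H
  atom 13: C, bond orders sum to 4 (valence 4) → 0 H
  atom 14: O, bond orders sum to 1 (valence 2) → 1 H
  atom 15: C, bond orders sum to 2 (valence 4) → 2 H
  atom 16: C, bond orders sum to 2 (valence 4) → 2 H
  atom 17: C, bond orders sum to 3 (valence 4) → 1 H
  atom 18: C, bond orders sum to 2 (valence 4) → 2 H
Totals → C:16, H:28, O:2.
In Hill order: C16H28O2.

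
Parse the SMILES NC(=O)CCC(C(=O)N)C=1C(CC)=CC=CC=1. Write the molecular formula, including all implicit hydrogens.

Walk through each heavy atom and fill implicit hydrogens from standard valence (C 4, N 3, O 2, S 2, halogen 1):
  atom 1: N, bond orders sum to 1 (valence 3) → 2 H
  atom 2: C, bond orders sum to 4 (valence 4) → 0 H
  atom 3: O, bond orders sum to 2 (valence 2) → 0 H
  atom 4: C, bond orders sum to 2 (valence 4) → 2 H
  atom 5: C, bond orders sum to 2 (valence 4) → 2 H
  atom 6: C, bond orders sum to 3 (valence 4) → 1 H
  atom 7: C, bond orders sum to 4 (valence 4) → 0 H
  atom 8: O, bond orders sum to 2 (valence 2) → 0 H
  atom 9: N, bond orders sum to 1 (valence 3) → 2 H
  atom 10: C, bond orders sum to 4 (valence 4) → 0 H
  atom 11: C, bond orders sum to 4 (valence 4) → 0 H
  atom 12: C, bond orders sum to 2 (valence 4) → 2 H
  atom 13: C, bond orders sum to 1 (valence 4) → 3 H
  atom 14: C, bond orders sum to 3 (valence 4) → 1 H
  atom 15: C, bond orders sum to 3 (valence 4) → 1 H
  atom 16: C, bond orders sum to 3 (valence 4) → 1 H
  atom 17: C, bond orders sum to 3 (valence 4) → 1 H
Totals → C:13, H:18, N:2, O:2.

C13H18N2O2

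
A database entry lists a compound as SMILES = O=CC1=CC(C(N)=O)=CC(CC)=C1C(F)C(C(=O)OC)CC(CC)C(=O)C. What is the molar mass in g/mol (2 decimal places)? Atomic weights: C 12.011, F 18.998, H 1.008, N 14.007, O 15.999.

First, the molecular formula is C20H26FNO5 (counting implicit H from valence).
  C: 20 × 12.011 = 240.220
  F: 1 × 18.998 = 18.998
  H: 26 × 1.008 = 26.208
  N: 1 × 14.007 = 14.007
  O: 5 × 15.999 = 79.995
Sum: 20×12.011 + 1×18.998 + 26×1.008 + 1×14.007 + 5×15.999 = 379.428 → 379.43 g/mol.

379.43 g/mol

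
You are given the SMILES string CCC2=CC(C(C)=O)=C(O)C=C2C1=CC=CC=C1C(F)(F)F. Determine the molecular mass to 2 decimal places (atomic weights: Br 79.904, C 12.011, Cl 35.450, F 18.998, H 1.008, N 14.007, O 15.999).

First, the molecular formula is C17H15F3O2 (counting implicit H from valence).
  C: 17 × 12.011 = 204.187
  F: 3 × 18.998 = 56.994
  H: 15 × 1.008 = 15.120
  O: 2 × 15.999 = 31.998
Sum: 17×12.011 + 3×18.998 + 15×1.008 + 2×15.999 = 308.299 → 308.30 g/mol.

308.30 g/mol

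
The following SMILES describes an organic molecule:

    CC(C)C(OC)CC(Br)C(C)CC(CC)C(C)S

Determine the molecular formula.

C15H31BrOS

Walk through each heavy atom and fill implicit hydrogens from standard valence (C 4, N 3, O 2, S 2, halogen 1):
  atom 1: C, bond orders sum to 1 (valence 4) → 3 H
  atom 2: C, bond orders sum to 3 (valence 4) → 1 H
  atom 3: C, bond orders sum to 1 (valence 4) → 3 H
  atom 4: C, bond orders sum to 3 (valence 4) → 1 H
  atom 5: O, bond orders sum to 2 (valence 2) → 0 H
  atom 6: C, bond orders sum to 1 (valence 4) → 3 H
  atom 7: C, bond orders sum to 2 (valence 4) → 2 H
  atom 8: C, bond orders sum to 3 (valence 4) → 1 H
  atom 9: Br (halogen, monovalent) → 0 H
  atom 10: C, bond orders sum to 3 (valence 4) → 1 H
  atom 11: C, bond orders sum to 1 (valence 4) → 3 H
  atom 12: C, bond orders sum to 2 (valence 4) → 2 H
  atom 13: C, bond orders sum to 3 (valence 4) → 1 H
  atom 14: C, bond orders sum to 2 (valence 4) → 2 H
  atom 15: C, bond orders sum to 1 (valence 4) → 3 H
  atom 16: C, bond orders sum to 3 (valence 4) → 1 H
  atom 17: C, bond orders sum to 1 (valence 4) → 3 H
  atom 18: S, bond orders sum to 1 (valence 2) → 1 H
Totals → C:15, H:31, Br:1, O:1, S:1.
In Hill order: C15H31BrOS.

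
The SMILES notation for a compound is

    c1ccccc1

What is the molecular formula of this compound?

Walk through each heavy atom and fill implicit hydrogens from standard valence (C 4, N 3, O 2, S 2, halogen 1); for lowercase aromatic atoms, an aromatic c carries 1 H when it has two neighbours and 0 H with three, and aromatic n carries 0 H:
  atom 1: aromatic c, 2 neighbours → 1 H
  atom 2: aromatic c, 2 neighbours → 1 H
  atom 3: aromatic c, 2 neighbours → 1 H
  atom 4: aromatic c, 2 neighbours → 1 H
  atom 5: aromatic c, 2 neighbours → 1 H
  atom 6: aromatic c, 2 neighbours → 1 H
Totals → C:6, H:6.
In Hill order: C6H6.

C6H6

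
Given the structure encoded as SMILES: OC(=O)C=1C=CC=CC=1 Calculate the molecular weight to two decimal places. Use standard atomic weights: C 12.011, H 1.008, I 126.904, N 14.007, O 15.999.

First, the molecular formula is C7H6O2 (counting implicit H from valence).
  C: 7 × 12.011 = 84.077
  H: 6 × 1.008 = 6.048
  O: 2 × 15.999 = 31.998
Sum: 7×12.011 + 6×1.008 + 2×15.999 = 122.123 → 122.12 g/mol.

122.12 g/mol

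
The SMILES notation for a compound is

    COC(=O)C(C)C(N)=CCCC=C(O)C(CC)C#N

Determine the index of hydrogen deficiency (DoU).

Degree of unsaturation = (number of rings) + (number of π bonds).
Ring closures in the SMILES: 0.
π bonds: 3 double bonds (each 1 DoU), 1 triple bond (each 2 DoU) → 5 DoU from unsaturation.
Total DoU = 0 + 5 = 5.

5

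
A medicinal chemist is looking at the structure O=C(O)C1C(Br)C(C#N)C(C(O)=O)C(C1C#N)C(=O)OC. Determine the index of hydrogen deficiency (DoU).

8

Degree of unsaturation = (number of rings) + (number of π bonds).
Ring closures in the SMILES: 1.
π bonds: 3 double bonds (each 1 DoU), 2 triple bonds (each 2 DoU) → 7 DoU from unsaturation.
Total DoU = 1 + 7 = 8.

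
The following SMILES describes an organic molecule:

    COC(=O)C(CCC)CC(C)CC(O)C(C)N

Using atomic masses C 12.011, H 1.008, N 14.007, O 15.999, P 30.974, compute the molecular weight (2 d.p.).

245.36 g/mol

First, the molecular formula is C13H27NO3 (counting implicit H from valence).
  C: 13 × 12.011 = 156.143
  H: 27 × 1.008 = 27.216
  N: 1 × 14.007 = 14.007
  O: 3 × 15.999 = 47.997
Sum: 13×12.011 + 27×1.008 + 1×14.007 + 3×15.999 = 245.363 → 245.36 g/mol.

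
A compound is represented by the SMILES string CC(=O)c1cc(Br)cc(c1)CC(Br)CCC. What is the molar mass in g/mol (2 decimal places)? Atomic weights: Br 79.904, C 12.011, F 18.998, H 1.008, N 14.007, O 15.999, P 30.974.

348.08 g/mol

First, the molecular formula is C13H16Br2O (counting implicit H from valence).
  Br: 2 × 79.904 = 159.808
  C: 13 × 12.011 = 156.143
  H: 16 × 1.008 = 16.128
  O: 1 × 15.999 = 15.999
Sum: 2×79.904 + 13×12.011 + 16×1.008 + 1×15.999 = 348.078 → 348.08 g/mol.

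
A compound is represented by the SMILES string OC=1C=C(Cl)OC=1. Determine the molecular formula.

Walk through each heavy atom and fill implicit hydrogens from standard valence (C 4, N 3, O 2, S 2, halogen 1):
  atom 1: O, bond orders sum to 1 (valence 2) → 1 H
  atom 2: C, bond orders sum to 4 (valence 4) → 0 H
  atom 3: C, bond orders sum to 3 (valence 4) → 1 H
  atom 4: C, bond orders sum to 4 (valence 4) → 0 H
  atom 5: Cl (halogen, monovalent) → 0 H
  atom 6: O, bond orders sum to 2 (valence 2) → 0 H
  atom 7: C, bond orders sum to 3 (valence 4) → 1 H
Totals → C:4, H:3, Cl:1, O:2.
In Hill order: C4H3ClO2.

C4H3ClO2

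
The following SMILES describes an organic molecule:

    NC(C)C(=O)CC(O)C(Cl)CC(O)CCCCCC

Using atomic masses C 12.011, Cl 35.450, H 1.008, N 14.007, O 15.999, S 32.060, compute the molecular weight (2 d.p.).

First, the molecular formula is C14H28ClNO3 (counting implicit H from valence).
  C: 14 × 12.011 = 168.154
  Cl: 1 × 35.450 = 35.450
  H: 28 × 1.008 = 28.224
  N: 1 × 14.007 = 14.007
  O: 3 × 15.999 = 47.997
Sum: 14×12.011 + 1×35.450 + 28×1.008 + 1×14.007 + 3×15.999 = 293.832 → 293.83 g/mol.

293.83 g/mol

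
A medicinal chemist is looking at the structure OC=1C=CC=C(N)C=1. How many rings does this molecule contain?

In SMILES, each pair of matching ring-closure digits denotes one ring-closing bond; the number of such bonds equals the number of independent rings.
Ring-closure bonds here: 1.

1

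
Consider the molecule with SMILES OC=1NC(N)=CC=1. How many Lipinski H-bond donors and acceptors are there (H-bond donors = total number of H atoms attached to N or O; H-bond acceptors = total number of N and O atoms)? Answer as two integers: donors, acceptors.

Donors: find every N or O and count the H atoms it carries.
  atom 1 (O): bond orders sum to 1 → 1 H
  atom 3 (N): bond orders sum to 2 → 1 H
  atom 5 (N): bond orders sum to 1 → 2 H
Lipinski HBD = 4.
Acceptors: N atoms = 2, O atoms = 1 → HBA = 3.

4, 3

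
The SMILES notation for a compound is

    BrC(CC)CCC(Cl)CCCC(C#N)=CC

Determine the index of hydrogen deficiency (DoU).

Molecular formula: C13H21BrClN.
DoU = (2C + 2 + N − H − X) / 2, where X is the halogen count and O/S are ignored.
    = (2·13 + 2 + 1 − 21 − 2) / 2 = 6 / 2 = 3.

3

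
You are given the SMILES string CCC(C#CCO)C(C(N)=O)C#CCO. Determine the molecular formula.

C11H15NO3

Walk through each heavy atom and fill implicit hydrogens from standard valence (C 4, N 3, O 2, S 2, halogen 1):
  atom 1: C, bond orders sum to 1 (valence 4) → 3 H
  atom 2: C, bond orders sum to 2 (valence 4) → 2 H
  atom 3: C, bond orders sum to 3 (valence 4) → 1 H
  atom 4: C, bond orders sum to 4 (valence 4) → 0 H
  atom 5: C, bond orders sum to 4 (valence 4) → 0 H
  atom 6: C, bond orders sum to 2 (valence 4) → 2 H
  atom 7: O, bond orders sum to 1 (valence 2) → 1 H
  atom 8: C, bond orders sum to 3 (valence 4) → 1 H
  atom 9: C, bond orders sum to 4 (valence 4) → 0 H
  atom 10: N, bond orders sum to 1 (valence 3) → 2 H
  atom 11: O, bond orders sum to 2 (valence 2) → 0 H
  atom 12: C, bond orders sum to 4 (valence 4) → 0 H
  atom 13: C, bond orders sum to 4 (valence 4) → 0 H
  atom 14: C, bond orders sum to 2 (valence 4) → 2 H
  atom 15: O, bond orders sum to 1 (valence 2) → 1 H
Totals → C:11, H:15, N:1, O:3.
In Hill order: C11H15NO3.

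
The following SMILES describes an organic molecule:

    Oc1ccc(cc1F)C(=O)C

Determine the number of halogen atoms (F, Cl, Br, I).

Halogen atoms appear at heavy-atom position 8 (1×F).
Other groups present: 1 hydroxyl, 1 ketone.
Halogen count: 1.

1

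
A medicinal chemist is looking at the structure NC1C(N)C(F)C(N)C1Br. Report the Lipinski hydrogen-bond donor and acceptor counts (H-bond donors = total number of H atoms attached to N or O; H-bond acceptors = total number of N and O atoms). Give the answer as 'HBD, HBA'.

Donors: find every N or O and count the H atoms it carries.
  atom 1 (N): bond orders sum to 1 → 2 H
  atom 4 (N): bond orders sum to 1 → 2 H
  atom 8 (N): bond orders sum to 1 → 2 H
Lipinski HBD = 6.
Acceptors: N atoms = 3, O atoms = 0 → HBA = 3.

6, 3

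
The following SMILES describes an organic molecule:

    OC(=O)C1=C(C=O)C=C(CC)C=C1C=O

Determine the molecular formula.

C11H10O4

Walk through each heavy atom and fill implicit hydrogens from standard valence (C 4, N 3, O 2, S 2, halogen 1):
  atom 1: O, bond orders sum to 1 (valence 2) → 1 H
  atom 2: C, bond orders sum to 4 (valence 4) → 0 H
  atom 3: O, bond orders sum to 2 (valence 2) → 0 H
  atom 4: C, bond orders sum to 4 (valence 4) → 0 H
  atom 5: C, bond orders sum to 4 (valence 4) → 0 H
  atom 6: C, bond orders sum to 3 (valence 4) → 1 H
  atom 7: O, bond orders sum to 2 (valence 2) → 0 H
  atom 8: C, bond orders sum to 3 (valence 4) → 1 H
  atom 9: C, bond orders sum to 4 (valence 4) → 0 H
  atom 10: C, bond orders sum to 2 (valence 4) → 2 H
  atom 11: C, bond orders sum to 1 (valence 4) → 3 H
  atom 12: C, bond orders sum to 3 (valence 4) → 1 H
  atom 13: C, bond orders sum to 4 (valence 4) → 0 H
  atom 14: C, bond orders sum to 3 (valence 4) → 1 H
  atom 15: O, bond orders sum to 2 (valence 2) → 0 H
Totals → C:11, H:10, O:4.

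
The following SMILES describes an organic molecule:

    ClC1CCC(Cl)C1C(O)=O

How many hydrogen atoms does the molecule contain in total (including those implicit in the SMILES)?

8

Walk through each heavy atom and fill implicit hydrogens from standard valence (C 4, N 3, O 2, S 2, halogen 1):
  atom 1: Cl (halogen, monovalent) → 0 H
  atom 2: C, bond orders sum to 3 (valence 4) → 1 H
  atom 3: C, bond orders sum to 2 (valence 4) → 2 H
  atom 4: C, bond orders sum to 2 (valence 4) → 2 H
  atom 5: C, bond orders sum to 3 (valence 4) → 1 H
  atom 6: Cl (halogen, monovalent) → 0 H
  atom 7: C, bond orders sum to 3 (valence 4) → 1 H
  atom 8: C, bond orders sum to 4 (valence 4) → 0 H
  atom 9: O, bond orders sum to 1 (valence 2) → 1 H
  atom 10: O, bond orders sum to 2 (valence 2) → 0 H
Total hydrogens: 8.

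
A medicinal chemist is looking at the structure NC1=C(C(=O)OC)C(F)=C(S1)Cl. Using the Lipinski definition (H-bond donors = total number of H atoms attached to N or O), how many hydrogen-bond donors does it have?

Donors: find every N or O and count the H atoms it carries.
  atom 1 (N): bond orders sum to 1 → 2 H
  atom 5 (O): bond orders sum to 2 → 0 H
  atom 6 (O): bond orders sum to 2 → 0 H
Lipinski HBD = 2.

2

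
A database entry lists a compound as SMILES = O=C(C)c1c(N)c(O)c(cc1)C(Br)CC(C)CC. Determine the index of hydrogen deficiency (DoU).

5

Molecular formula: C14H20BrNO2.
DoU = (2C + 2 + N − H − X) / 2, where X is the halogen count and O/S are ignored.
    = (2·14 + 2 + 1 − 20 − 1) / 2 = 10 / 2 = 5.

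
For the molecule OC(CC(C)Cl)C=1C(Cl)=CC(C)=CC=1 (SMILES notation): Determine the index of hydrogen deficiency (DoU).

Molecular formula: C11H14Cl2O.
DoU = (2C + 2 + N − H − X) / 2, where X is the halogen count and O/S are ignored.
    = (2·11 + 2 + 0 − 14 − 2) / 2 = 8 / 2 = 4.

4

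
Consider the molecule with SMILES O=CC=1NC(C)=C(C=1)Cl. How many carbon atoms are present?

Count every carbon token in the SMILES (each C, including those in ring-closure positions and inside branches).
Carbon count: 6.

6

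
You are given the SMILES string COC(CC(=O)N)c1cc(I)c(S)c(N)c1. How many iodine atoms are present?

Scan the SMILES for I atoms (remember two-letter symbols like Cl and Br are single atoms).
Iodine count: 1.

1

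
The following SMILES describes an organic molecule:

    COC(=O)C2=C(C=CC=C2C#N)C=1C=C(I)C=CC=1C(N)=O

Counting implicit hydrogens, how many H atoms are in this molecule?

11

Walk through each heavy atom and fill implicit hydrogens from standard valence (C 4, N 3, O 2, S 2, halogen 1):
  atom 1: C, bond orders sum to 1 (valence 4) → 3 H
  atom 2: O, bond orders sum to 2 (valence 2) → 0 H
  atom 3: C, bond orders sum to 4 (valence 4) → 0 H
  atom 4: O, bond orders sum to 2 (valence 2) → 0 H
  atom 5: C, bond orders sum to 4 (valence 4) → 0 H
  atom 6: C, bond orders sum to 4 (valence 4) → 0 H
  atom 7: C, bond orders sum to 3 (valence 4) → 1 H
  atom 8: C, bond orders sum to 3 (valence 4) → 1 H
  atom 9: C, bond orders sum to 3 (valence 4) → 1 H
  atom 10: C, bond orders sum to 4 (valence 4) → 0 H
  atom 11: C, bond orders sum to 4 (valence 4) → 0 H
  atom 12: N, bond orders sum to 3 (valence 3) → 0 H
  atom 13: C, bond orders sum to 4 (valence 4) → 0 H
  atom 14: C, bond orders sum to 3 (valence 4) → 1 H
  atom 15: C, bond orders sum to 4 (valence 4) → 0 H
  atom 16: I (halogen, monovalent) → 0 H
  atom 17: C, bond orders sum to 3 (valence 4) → 1 H
  atom 18: C, bond orders sum to 3 (valence 4) → 1 H
  atom 19: C, bond orders sum to 4 (valence 4) → 0 H
  atom 20: C, bond orders sum to 4 (valence 4) → 0 H
  atom 21: N, bond orders sum to 1 (valence 3) → 2 H
  atom 22: O, bond orders sum to 2 (valence 2) → 0 H
Total hydrogens: 11.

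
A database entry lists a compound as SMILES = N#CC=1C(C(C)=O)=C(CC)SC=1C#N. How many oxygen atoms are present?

Scan the SMILES for O atoms (remember two-letter symbols like Cl and Br are single atoms).
Oxygen count: 1.

1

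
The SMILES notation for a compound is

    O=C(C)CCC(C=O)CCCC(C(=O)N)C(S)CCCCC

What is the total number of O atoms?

3

Scan the SMILES for O atoms (remember two-letter symbols like Cl and Br are single atoms).
Oxygen count: 3.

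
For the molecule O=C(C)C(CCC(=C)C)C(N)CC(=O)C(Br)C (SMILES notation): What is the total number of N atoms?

Scan the SMILES for N atoms (remember two-letter symbols like Cl and Br are single atoms).
Nitrogen count: 1.

1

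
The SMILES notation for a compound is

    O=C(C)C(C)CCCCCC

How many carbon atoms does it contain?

Count every carbon token in the SMILES (each C, including those in ring-closure positions and inside branches).
Carbon count: 10.

10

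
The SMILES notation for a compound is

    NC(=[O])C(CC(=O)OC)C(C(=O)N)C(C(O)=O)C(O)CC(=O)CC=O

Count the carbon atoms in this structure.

14

Count every carbon token in the SMILES (each C, including those in ring-closure positions and inside branches).
Carbon count: 14.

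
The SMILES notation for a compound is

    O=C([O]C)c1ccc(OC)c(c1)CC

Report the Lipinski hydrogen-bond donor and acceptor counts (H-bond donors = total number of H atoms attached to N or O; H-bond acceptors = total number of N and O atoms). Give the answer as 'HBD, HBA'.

Donors: find every N or O and count the H atoms it carries.
  atom 1 (O): bond orders sum to 2 → 0 H
  atom 3 (O): bond orders sum to 2 → 0 H
  atom 9 (O): bond orders sum to 2 → 0 H
Lipinski HBD = 0.
Acceptors: N atoms = 0, O atoms = 3 → HBA = 3.

0, 3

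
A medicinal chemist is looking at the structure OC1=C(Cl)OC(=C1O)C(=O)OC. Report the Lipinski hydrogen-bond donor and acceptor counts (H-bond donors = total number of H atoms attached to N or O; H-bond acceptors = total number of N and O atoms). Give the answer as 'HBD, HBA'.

2, 5

Donors: find every N or O and count the H atoms it carries.
  atom 1 (O): bond orders sum to 1 → 1 H
  atom 5 (O): bond orders sum to 2 → 0 H
  atom 8 (O): bond orders sum to 1 → 1 H
  atom 10 (O): bond orders sum to 2 → 0 H
  atom 11 (O): bond orders sum to 2 → 0 H
Lipinski HBD = 2.
Acceptors: N atoms = 0, O atoms = 5 → HBA = 5.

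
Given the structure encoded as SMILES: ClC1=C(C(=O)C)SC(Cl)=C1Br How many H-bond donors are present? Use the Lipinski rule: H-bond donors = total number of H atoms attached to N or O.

Donors: find every N or O and count the H atoms it carries.
  atom 5 (O): bond orders sum to 2 → 0 H
Lipinski HBD = 0.

0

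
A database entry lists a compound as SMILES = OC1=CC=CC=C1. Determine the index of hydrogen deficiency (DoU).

Degree of unsaturation = (number of rings) + (number of π bonds).
Ring closures in the SMILES: 1.
π bonds: 3 double bonds (each 1 DoU) → 3 DoU from unsaturation.
Total DoU = 1 + 3 = 4.

4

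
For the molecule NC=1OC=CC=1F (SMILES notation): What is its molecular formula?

C4H4FNO

Walk through each heavy atom and fill implicit hydrogens from standard valence (C 4, N 3, O 2, S 2, halogen 1):
  atom 1: N, bond orders sum to 1 (valence 3) → 2 H
  atom 2: C, bond orders sum to 4 (valence 4) → 0 H
  atom 3: O, bond orders sum to 2 (valence 2) → 0 H
  atom 4: C, bond orders sum to 3 (valence 4) → 1 H
  atom 5: C, bond orders sum to 3 (valence 4) → 1 H
  atom 6: C, bond orders sum to 4 (valence 4) → 0 H
  atom 7: F (halogen, monovalent) → 0 H
Totals → C:4, H:4, F:1, N:1, O:1.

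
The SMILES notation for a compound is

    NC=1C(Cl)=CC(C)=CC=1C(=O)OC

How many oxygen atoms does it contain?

2

Scan the SMILES for O atoms (remember two-letter symbols like Cl and Br are single atoms).
Oxygen count: 2.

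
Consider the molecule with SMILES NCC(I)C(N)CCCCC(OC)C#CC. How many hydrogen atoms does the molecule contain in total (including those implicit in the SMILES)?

Walk through each heavy atom and fill implicit hydrogens from standard valence (C 4, N 3, O 2, S 2, halogen 1):
  atom 1: N, bond orders sum to 1 (valence 3) → 2 H
  atom 2: C, bond orders sum to 2 (valence 4) → 2 H
  atom 3: C, bond orders sum to 3 (valence 4) → 1 H
  atom 4: I (halogen, monovalent) → 0 H
  atom 5: C, bond orders sum to 3 (valence 4) → 1 H
  atom 6: N, bond orders sum to 1 (valence 3) → 2 H
  atom 7: C, bond orders sum to 2 (valence 4) → 2 H
  atom 8: C, bond orders sum to 2 (valence 4) → 2 H
  atom 9: C, bond orders sum to 2 (valence 4) → 2 H
  atom 10: C, bond orders sum to 2 (valence 4) → 2 H
  atom 11: C, bond orders sum to 3 (valence 4) → 1 H
  atom 12: O, bond orders sum to 2 (valence 2) → 0 H
  atom 13: C, bond orders sum to 1 (valence 4) → 3 H
  atom 14: C, bond orders sum to 4 (valence 4) → 0 H
  atom 15: C, bond orders sum to 4 (valence 4) → 0 H
  atom 16: C, bond orders sum to 1 (valence 4) → 3 H
Total hydrogens: 23.

23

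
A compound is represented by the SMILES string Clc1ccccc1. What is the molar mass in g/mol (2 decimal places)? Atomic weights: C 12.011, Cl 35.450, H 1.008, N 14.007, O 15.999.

First, the molecular formula is C6H5Cl (counting implicit H from valence).
  C: 6 × 12.011 = 72.066
  Cl: 1 × 35.450 = 35.450
  H: 5 × 1.008 = 5.040
Sum: 6×12.011 + 1×35.450 + 5×1.008 = 112.556 → 112.56 g/mol.

112.56 g/mol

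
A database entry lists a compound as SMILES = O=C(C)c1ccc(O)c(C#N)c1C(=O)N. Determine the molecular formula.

Walk through each heavy atom and fill implicit hydrogens from standard valence (C 4, N 3, O 2, S 2, halogen 1); for lowercase aromatic atoms, an aromatic c carries 1 H when it has two neighbours and 0 H with three, and aromatic n carries 0 H:
  atom 1: O, bond orders sum to 2 (valence 2) → 0 H
  atom 2: C, bond orders sum to 4 (valence 4) → 0 H
  atom 3: C, bond orders sum to 1 (valence 4) → 3 H
  atom 4: aromatic c, 3 neighbours → 0 H
  atom 5: aromatic c, 2 neighbours → 1 H
  atom 6: aromatic c, 2 neighbours → 1 H
  atom 7: aromatic c, 3 neighbours → 0 H
  atom 8: O, bond orders sum to 1 (valence 2) → 1 H
  atom 9: aromatic c, 3 neighbours → 0 H
  atom 10: C, bond orders sum to 4 (valence 4) → 0 H
  atom 11: N, bond orders sum to 3 (valence 3) → 0 H
  atom 12: aromatic c, 3 neighbours → 0 H
  atom 13: C, bond orders sum to 4 (valence 4) → 0 H
  atom 14: O, bond orders sum to 2 (valence 2) → 0 H
  atom 15: N, bond orders sum to 1 (valence 3) → 2 H
Totals → C:10, H:8, N:2, O:3.
In Hill order: C10H8N2O3.

C10H8N2O3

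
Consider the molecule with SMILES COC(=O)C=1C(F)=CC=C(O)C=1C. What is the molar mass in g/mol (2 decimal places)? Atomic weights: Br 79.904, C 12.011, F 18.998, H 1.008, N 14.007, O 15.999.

184.17 g/mol

First, the molecular formula is C9H9FO3 (counting implicit H from valence).
  C: 9 × 12.011 = 108.099
  F: 1 × 18.998 = 18.998
  H: 9 × 1.008 = 9.072
  O: 3 × 15.999 = 47.997
Sum: 9×12.011 + 1×18.998 + 9×1.008 + 3×15.999 = 184.166 → 184.17 g/mol.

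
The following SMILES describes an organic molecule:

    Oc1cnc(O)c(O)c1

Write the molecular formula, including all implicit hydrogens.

C5H5NO3

Walk through each heavy atom and fill implicit hydrogens from standard valence (C 4, N 3, O 2, S 2, halogen 1); for lowercase aromatic atoms, an aromatic c carries 1 H when it has two neighbours and 0 H with three, and aromatic n carries 0 H:
  atom 1: O, bond orders sum to 1 (valence 2) → 1 H
  atom 2: aromatic c, 3 neighbours → 0 H
  atom 3: aromatic c, 2 neighbours → 1 H
  atom 4: aromatic n, 2 neighbours → 0 H
  atom 5: aromatic c, 3 neighbours → 0 H
  atom 6: O, bond orders sum to 1 (valence 2) → 1 H
  atom 7: aromatic c, 3 neighbours → 0 H
  atom 8: O, bond orders sum to 1 (valence 2) → 1 H
  atom 9: aromatic c, 2 neighbours → 1 H
Totals → C:5, H:5, N:1, O:3.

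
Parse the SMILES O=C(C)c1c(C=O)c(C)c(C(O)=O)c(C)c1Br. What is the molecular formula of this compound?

C12H11BrO4

Walk through each heavy atom and fill implicit hydrogens from standard valence (C 4, N 3, O 2, S 2, halogen 1); for lowercase aromatic atoms, an aromatic c carries 1 H when it has two neighbours and 0 H with three, and aromatic n carries 0 H:
  atom 1: O, bond orders sum to 2 (valence 2) → 0 H
  atom 2: C, bond orders sum to 4 (valence 4) → 0 H
  atom 3: C, bond orders sum to 1 (valence 4) → 3 H
  atom 4: aromatic c, 3 neighbours → 0 H
  atom 5: aromatic c, 3 neighbours → 0 H
  atom 6: C, bond orders sum to 3 (valence 4) → 1 H
  atom 7: O, bond orders sum to 2 (valence 2) → 0 H
  atom 8: aromatic c, 3 neighbours → 0 H
  atom 9: C, bond orders sum to 1 (valence 4) → 3 H
  atom 10: aromatic c, 3 neighbours → 0 H
  atom 11: C, bond orders sum to 4 (valence 4) → 0 H
  atom 12: O, bond orders sum to 1 (valence 2) → 1 H
  atom 13: O, bond orders sum to 2 (valence 2) → 0 H
  atom 14: aromatic c, 3 neighbours → 0 H
  atom 15: C, bond orders sum to 1 (valence 4) → 3 H
  atom 16: aromatic c, 3 neighbours → 0 H
  atom 17: Br (halogen, monovalent) → 0 H
Totals → C:12, H:11, Br:1, O:4.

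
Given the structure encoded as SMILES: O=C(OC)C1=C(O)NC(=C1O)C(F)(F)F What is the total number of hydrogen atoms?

Walk through each heavy atom and fill implicit hydrogens from standard valence (C 4, N 3, O 2, S 2, halogen 1):
  atom 1: O, bond orders sum to 2 (valence 2) → 0 H
  atom 2: C, bond orders sum to 4 (valence 4) → 0 H
  atom 3: O, bond orders sum to 2 (valence 2) → 0 H
  atom 4: C, bond orders sum to 1 (valence 4) → 3 H
  atom 5: C, bond orders sum to 4 (valence 4) → 0 H
  atom 6: C, bond orders sum to 4 (valence 4) → 0 H
  atom 7: O, bond orders sum to 1 (valence 2) → 1 H
  atom 8: N, bond orders sum to 2 (valence 3) → 1 H
  atom 9: C, bond orders sum to 4 (valence 4) → 0 H
  atom 10: C, bond orders sum to 4 (valence 4) → 0 H
  atom 11: O, bond orders sum to 1 (valence 2) → 1 H
  atom 12: C, bond orders sum to 4 (valence 4) → 0 H
  atom 13: F (halogen, monovalent) → 0 H
  atom 14: F (halogen, monovalent) → 0 H
  atom 15: F (halogen, monovalent) → 0 H
Total hydrogens: 6.

6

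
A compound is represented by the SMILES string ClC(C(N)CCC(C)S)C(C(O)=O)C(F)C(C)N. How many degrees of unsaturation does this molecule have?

Degree of unsaturation = (number of rings) + (number of π bonds).
Ring closures in the SMILES: 0.
π bonds: 1 double bond (each 1 DoU) → 1 DoU from unsaturation.
Total DoU = 0 + 1 = 1.

1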